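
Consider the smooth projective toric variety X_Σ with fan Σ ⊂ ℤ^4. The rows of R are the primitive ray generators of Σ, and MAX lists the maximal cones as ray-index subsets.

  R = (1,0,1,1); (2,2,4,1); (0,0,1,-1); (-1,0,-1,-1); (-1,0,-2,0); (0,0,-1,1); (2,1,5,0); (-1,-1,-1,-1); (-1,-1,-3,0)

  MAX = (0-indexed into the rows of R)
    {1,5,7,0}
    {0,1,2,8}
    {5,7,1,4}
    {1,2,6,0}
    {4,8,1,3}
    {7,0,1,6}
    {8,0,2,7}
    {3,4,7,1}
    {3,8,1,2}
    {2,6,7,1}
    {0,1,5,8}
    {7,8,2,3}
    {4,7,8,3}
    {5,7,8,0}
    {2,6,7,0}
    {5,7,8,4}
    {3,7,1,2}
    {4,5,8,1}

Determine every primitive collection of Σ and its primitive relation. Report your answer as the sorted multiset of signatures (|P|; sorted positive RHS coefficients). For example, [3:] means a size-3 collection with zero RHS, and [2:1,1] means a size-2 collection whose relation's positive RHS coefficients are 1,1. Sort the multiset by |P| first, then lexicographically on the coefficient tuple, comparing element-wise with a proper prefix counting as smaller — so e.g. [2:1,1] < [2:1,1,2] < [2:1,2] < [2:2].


11 minimal non-faces of Δ(Σ) (on 9 rays):

  P = {0,3}:  v_{0} + v_{3} = 0  so sig = [2:]
  P = {2,5}:  v_{2} + v_{5} = 0  so sig = [2:]
  P = {0,4}:  v_{0} + v_{4} = v_{5}  so sig = [2:1]
  P = {2,4}:  v_{2} + v_{4} = v_{3}  so sig = [2:1]
  P = {3,5}:  v_{3} + v_{5} = v_{4}  so sig = [2:1]
  P = {4,6}:  v_{4} + v_{6} = v_{1} + v_{7}  so sig = [2:1,1]
  P = {6,8}:  v_{6} + v_{8} = v_{0} + v_{2}  so sig = [2:1,1]
  P = {3,6}:  v_{3} + v_{6} = v_{1} + v_{2} + v_{7}  so sig = [2:1,1,1]
  P = {5,6}:  v_{5} + v_{6} = v_{0} + v_{1} + v_{7}  so sig = [2:1,1,1]
  P = {1,7,8}:  v_{1} + v_{7} + v_{8} = 0  so sig = [3:]
  P = {0,1,2,7}:  v_{0} + v_{1} + v_{2} + v_{7} = v_{6}  so sig = [4:1]

Hence PRS(X_Σ) =
    |P|=2: 9 collections, coeffs (), (), (1), (1), (1), (1,1), (1,1), (1,1,1), (1,1,1)
    |P|=3: 1 collection, coeffs ()
    |P|=4: 1 collection, coeffs (1)


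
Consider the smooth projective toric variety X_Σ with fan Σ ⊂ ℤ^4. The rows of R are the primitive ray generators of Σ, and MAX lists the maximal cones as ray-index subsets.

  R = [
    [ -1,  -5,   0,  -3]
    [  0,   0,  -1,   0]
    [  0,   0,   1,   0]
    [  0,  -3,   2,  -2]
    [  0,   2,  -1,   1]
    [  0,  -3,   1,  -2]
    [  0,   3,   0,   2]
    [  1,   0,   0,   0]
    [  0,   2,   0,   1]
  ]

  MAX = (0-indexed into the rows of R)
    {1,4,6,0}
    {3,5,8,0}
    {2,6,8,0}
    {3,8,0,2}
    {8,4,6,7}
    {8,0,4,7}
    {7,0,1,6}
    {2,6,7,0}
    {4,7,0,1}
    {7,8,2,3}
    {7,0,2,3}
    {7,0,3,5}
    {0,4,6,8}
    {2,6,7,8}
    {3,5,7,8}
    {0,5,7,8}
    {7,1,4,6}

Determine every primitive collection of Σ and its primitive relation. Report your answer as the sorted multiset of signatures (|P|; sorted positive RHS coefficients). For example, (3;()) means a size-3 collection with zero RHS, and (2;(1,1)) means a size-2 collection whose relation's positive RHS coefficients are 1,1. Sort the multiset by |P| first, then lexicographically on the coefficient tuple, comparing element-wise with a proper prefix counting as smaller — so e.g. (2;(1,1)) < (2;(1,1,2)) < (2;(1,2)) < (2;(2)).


Minimal non-faces — 14 found among 9 rays, 17 max cones:

  {1,2}:  v_{1} + v_{2} = 0  so sig = (2;())
  {1,3}:  v_{1} + v_{3} = v_{5}  so sig = (2;(1))
  {1,8}:  v_{1} + v_{8} = v_{4}  so sig = (2;(1))
  {2,4}:  v_{2} + v_{4} = v_{8}  so sig = (2;(1))
  {2,5}:  v_{2} + v_{5} = v_{3}  so sig = (2;(1))
  {5,6}:  v_{5} + v_{6} = v_{2}  so sig = (2;(1))
  {3,4}:  v_{3} + v_{4} = v_{5} + v_{8}  so sig = (2;(1,1))
  {1,5}:  v_{1} + v_{5} = v_{0} + v_{7} + v_{8}  so sig = (2;(1,1,1))
  {4,5}:  v_{4} + v_{5} = v_{0} + v_{7} + 2·v_{8}  so sig = (2;(1,1,2))
  {3,6}:  v_{3} + v_{6} = 2·v_{2}  so sig = (2;(2))
  {0,6,7,8}:  v_{0} + v_{6} + v_{7} + v_{8} = 0  so sig = (4;())
  {0,2,7,8}:  v_{0} + v_{2} + v_{7} + v_{8} = v_{5}  so sig = (4;(1))
  {0,4,6,7}:  v_{0} + v_{4} + v_{6} + v_{7} = v_{1}  so sig = (4;(1))
  {0,3,7,8}:  v_{0} + v_{3} + v_{7} + v_{8} = 2·v_{5}  so sig = (4;(2))

Hence PRS(X_Σ) =
    (2;())
    (2;(1))
    (2;(1))
    (2;(1))
    (2;(1))
    (2;(1))
    (2;(1,1))
    (2;(1,1,1))
    (2;(1,1,2))
    (2;(2))
    (4;())
    (4;(1))
    (4;(1))
    (4;(2))


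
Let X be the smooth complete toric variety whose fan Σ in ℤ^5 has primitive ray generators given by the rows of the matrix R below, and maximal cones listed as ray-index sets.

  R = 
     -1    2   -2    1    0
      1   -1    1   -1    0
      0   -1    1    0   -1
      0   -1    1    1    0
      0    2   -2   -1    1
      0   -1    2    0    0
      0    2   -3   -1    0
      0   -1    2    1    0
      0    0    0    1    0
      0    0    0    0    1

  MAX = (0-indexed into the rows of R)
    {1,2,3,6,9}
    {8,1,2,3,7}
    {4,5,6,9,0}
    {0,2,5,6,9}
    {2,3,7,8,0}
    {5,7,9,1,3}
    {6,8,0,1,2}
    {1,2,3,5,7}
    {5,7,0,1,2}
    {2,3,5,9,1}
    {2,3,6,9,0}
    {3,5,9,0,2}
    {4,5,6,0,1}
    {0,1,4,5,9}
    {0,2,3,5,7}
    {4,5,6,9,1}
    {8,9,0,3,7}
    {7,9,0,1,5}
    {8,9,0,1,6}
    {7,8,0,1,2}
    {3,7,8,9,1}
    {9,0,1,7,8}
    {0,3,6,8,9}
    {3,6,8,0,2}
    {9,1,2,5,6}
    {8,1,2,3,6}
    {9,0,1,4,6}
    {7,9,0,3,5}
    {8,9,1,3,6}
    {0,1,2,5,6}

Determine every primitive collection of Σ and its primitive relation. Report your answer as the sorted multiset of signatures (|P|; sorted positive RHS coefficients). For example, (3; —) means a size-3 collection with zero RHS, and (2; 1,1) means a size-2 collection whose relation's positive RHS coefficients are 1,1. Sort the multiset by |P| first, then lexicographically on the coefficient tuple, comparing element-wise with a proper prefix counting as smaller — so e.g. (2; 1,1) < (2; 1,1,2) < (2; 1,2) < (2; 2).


|primitive collections| = 12. Relations:

  P={5,8}:  v_{5} + v_{8} = v_{7}  so sig = (2; 1)
  P={2,4}:  v_{2} + v_{4} = v_{5} + v_{6}  so sig = (2; 1,1)
  P={6,7}:  v_{6} + v_{7} = v_{0} + v_{1}  so sig = (2; 1,1)
  P={3,4}:  v_{3} + v_{4} = v_{0} + v_{1} + v_{9}  so sig = (2; 1,1,1)
  P={4,7}:  v_{4} + v_{7} = 2·v_{0} + 2·v_{1} + v_{5} + v_{9}  so sig = (2; 1,1,2,2)
  P={4,8}:  v_{4} + v_{8} = 2·v_{0} + 2·v_{1} + v_{9}  so sig = (2; 1,2,2)
  P={3,5,6}:  v_{3} + v_{5} + v_{6} = 0  so sig = (3; —)
  P={0,1,3}:  v_{0} + v_{1} + v_{3} = v_{8}  so sig = (3; 1)
  P={2,8,9}:  v_{2} + v_{8} + v_{9} = v_{3}  so sig = (3; 1)
  P={2,7,9}:  v_{2} + v_{7} + v_{9} = v_{3} + v_{5}  so sig = (3; 1,1)
  P={0,1,2,9}:  v_{0} + v_{1} + v_{2} + v_{9} = 0  so sig = (4; —)
  P={0,1,5,6,9}:  v_{0} + v_{1} + v_{5} + v_{6} + v_{9} = v_{4}  so sig = (5; 1)

Signatures (|P|; sorted positive RHS coefficients), sorted:
[(2; 1), (2; 1,1), (2; 1,1), (2; 1,1,1), (2; 1,1,2,2), (2; 1,2,2), (3; —), (3; 1), (3; 1), (3; 1,1), (4; —), (5; 1)]


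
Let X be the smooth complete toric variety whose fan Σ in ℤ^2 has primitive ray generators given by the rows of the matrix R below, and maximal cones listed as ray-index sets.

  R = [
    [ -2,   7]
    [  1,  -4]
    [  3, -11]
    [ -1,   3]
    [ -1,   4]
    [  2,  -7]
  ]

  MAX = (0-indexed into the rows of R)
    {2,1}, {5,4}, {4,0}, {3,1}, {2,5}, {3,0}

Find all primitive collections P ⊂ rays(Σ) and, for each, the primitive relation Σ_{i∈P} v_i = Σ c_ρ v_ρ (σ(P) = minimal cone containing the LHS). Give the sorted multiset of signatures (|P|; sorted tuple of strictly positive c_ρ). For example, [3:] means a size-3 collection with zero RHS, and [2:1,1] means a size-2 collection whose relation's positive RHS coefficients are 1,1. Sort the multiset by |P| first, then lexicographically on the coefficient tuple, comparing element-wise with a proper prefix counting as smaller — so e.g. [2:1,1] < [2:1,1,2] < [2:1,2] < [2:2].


Primitive collections (9):

  {0,5}:  v_{0} + v_{5} = 0  ⟹  sig = [2:]
  {1,4}:  v_{1} + v_{4} = 0  ⟹  sig = [2:]
  {0,1}:  v_{0} + v_{1} = v_{3}  ⟹  sig = [2:1]
  {0,2}:  v_{0} + v_{2} = v_{1}  ⟹  sig = [2:1]
  {1,5}:  v_{1} + v_{5} = v_{2}  ⟹  sig = [2:1]
  {2,4}:  v_{2} + v_{4} = v_{5}  ⟹  sig = [2:1]
  {3,4}:  v_{3} + v_{4} = v_{0}  ⟹  sig = [2:1]
  {3,5}:  v_{3} + v_{5} = v_{1}  ⟹  sig = [2:1]
  {2,3}:  v_{2} + v_{3} = 2·v_{1}  ⟹  sig = [2:2]

Signatures (|P|; sorted positive RHS coefficients), sorted:
{ [2:] ×2,  [2:1] ×6,  [2:2] }


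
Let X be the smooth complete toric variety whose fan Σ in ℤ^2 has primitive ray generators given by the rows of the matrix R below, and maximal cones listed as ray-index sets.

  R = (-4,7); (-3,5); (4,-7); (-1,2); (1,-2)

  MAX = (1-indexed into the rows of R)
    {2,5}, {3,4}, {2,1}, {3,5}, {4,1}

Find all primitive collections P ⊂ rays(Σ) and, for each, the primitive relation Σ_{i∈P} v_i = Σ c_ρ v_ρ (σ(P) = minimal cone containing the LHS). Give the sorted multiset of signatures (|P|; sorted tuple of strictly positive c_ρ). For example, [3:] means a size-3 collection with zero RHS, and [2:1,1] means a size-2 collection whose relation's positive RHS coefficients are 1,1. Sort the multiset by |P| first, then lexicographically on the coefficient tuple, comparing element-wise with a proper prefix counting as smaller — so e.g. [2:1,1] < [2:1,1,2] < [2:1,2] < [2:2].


|primitive collections| = 5. Relations:

  P={1,3}:  v_{1} + v_{3} = 0  ⇒ sig = [2:]
  P={4,5}:  v_{4} + v_{5} = 0  ⇒ sig = [2:]
  P={1,5}:  v_{1} + v_{5} = v_{2}  ⇒ sig = [2:1]
  P={2,3}:  v_{2} + v_{3} = v_{5}  ⇒ sig = [2:1]
  P={2,4}:  v_{2} + v_{4} = v_{1}  ⇒ sig = [2:1]

so the primitive-relation signature multiset is
    |P|=2: 5 collections, coeffs (), (), (1), (1), (1)


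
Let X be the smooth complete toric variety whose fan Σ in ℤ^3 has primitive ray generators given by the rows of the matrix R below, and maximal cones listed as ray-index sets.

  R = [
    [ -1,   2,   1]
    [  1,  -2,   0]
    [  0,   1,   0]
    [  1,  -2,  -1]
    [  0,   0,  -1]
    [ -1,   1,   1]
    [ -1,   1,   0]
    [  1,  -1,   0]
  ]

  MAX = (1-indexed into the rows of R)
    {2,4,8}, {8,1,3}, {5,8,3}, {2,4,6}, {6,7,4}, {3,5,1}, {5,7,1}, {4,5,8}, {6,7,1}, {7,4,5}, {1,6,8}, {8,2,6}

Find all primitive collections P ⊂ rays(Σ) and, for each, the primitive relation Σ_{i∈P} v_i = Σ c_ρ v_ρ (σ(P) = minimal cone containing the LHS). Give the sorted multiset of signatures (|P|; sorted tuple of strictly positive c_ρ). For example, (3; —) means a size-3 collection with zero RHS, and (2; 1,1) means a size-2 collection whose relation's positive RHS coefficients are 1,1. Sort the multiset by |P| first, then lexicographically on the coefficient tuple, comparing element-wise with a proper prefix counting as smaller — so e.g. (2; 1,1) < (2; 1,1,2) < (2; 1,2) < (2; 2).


|primitive collections| = 12. Relations:

  {1,4}:  v_{1} + v_{4} = 0 ; sig = (2; —)
  {7,8}:  v_{7} + v_{8} = 0 ; sig = (2; —)
  {2,3}:  v_{2} + v_{3} = v_{8} ; sig = (2; 1)
  {2,5}:  v_{2} + v_{5} = v_{4} ; sig = (2; 1)
  {3,6}:  v_{3} + v_{6} = v_{1} ; sig = (2; 1)
  {5,6}:  v_{5} + v_{6} = v_{7} ; sig = (2; 1)
  {1,2}:  v_{1} + v_{2} = v_{6} + v_{8} ; sig = (2; 1,1)
  {2,7}:  v_{2} + v_{7} = v_{4} + v_{6} ; sig = (2; 1,1)
  {3,4}:  v_{3} + v_{4} = v_{5} + v_{8} ; sig = (2; 1,1)
  {3,7}:  v_{3} + v_{7} = v_{1} + v_{5} ; sig = (2; 1,1)
  {1,5,8}:  v_{1} + v_{5} + v_{8} = v_{3} ; sig = (3; 1)
  {4,6,8}:  v_{4} + v_{6} + v_{8} = v_{2} ; sig = (3; 1)

Signatures (|P|; sorted positive RHS coefficients), sorted:
    (2; —)
    (2; —)
    (2; 1)
    (2; 1)
    (2; 1)
    (2; 1)
    (2; 1,1)
    (2; 1,1)
    (2; 1,1)
    (2; 1,1)
    (3; 1)
    (3; 1)


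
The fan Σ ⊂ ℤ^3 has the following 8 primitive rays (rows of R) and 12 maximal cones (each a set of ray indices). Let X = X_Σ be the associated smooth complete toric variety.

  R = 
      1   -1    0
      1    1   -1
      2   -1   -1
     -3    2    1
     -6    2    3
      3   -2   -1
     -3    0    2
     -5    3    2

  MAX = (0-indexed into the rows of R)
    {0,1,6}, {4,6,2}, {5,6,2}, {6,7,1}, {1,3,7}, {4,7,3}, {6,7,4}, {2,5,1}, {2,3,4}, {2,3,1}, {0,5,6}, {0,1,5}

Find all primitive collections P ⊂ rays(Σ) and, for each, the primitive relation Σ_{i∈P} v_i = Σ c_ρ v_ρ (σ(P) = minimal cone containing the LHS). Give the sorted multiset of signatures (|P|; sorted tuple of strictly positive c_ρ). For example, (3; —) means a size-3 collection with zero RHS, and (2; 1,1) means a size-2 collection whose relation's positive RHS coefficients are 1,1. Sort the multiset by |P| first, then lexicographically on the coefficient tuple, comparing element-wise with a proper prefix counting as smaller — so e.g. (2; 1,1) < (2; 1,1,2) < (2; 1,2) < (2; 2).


Primitive collections (12):

  {3,5}:  v_{3} + v_{5} = 0 — sig = (2; —)
  {0,2}:  v_{0} + v_{2} = v_{5} — sig = (2; 1)
  {1,4}:  v_{1} + v_{4} = v_{7} — sig = (2; 1)
  {2,7}:  v_{2} + v_{7} = v_{3} — sig = (2; 1)
  {3,6}:  v_{3} + v_{6} = v_{4} — sig = (2; 1)
  {4,5}:  v_{4} + v_{5} = v_{6} — sig = (2; 1)
  {0,3}:  v_{0} + v_{3} = v_{1} + v_{6} — sig = (2; 1,1)
  {5,7}:  v_{5} + v_{7} = v_{1} + v_{6} — sig = (2; 1,1)
  {0,4}:  v_{0} + v_{4} = v_{1} + 2·v_{6} — sig = (2; 1,2)
  {0,7}:  v_{0} + v_{7} = 2·v_{1} + 2·v_{6} — sig = (2; 2,2)
  {1,2,6}:  v_{1} + v_{2} + v_{6} = 0 — sig = (3; —)
  {1,5,6}:  v_{1} + v_{5} + v_{6} = v_{0} — sig = (3; 1)

Hence PRS(X_Σ) =
{ (2; —),  (2; 1) ×5,  (2; 1,1) ×2,  (2; 1,2),  (2; 2,2),  (3; —),  (3; 1) }


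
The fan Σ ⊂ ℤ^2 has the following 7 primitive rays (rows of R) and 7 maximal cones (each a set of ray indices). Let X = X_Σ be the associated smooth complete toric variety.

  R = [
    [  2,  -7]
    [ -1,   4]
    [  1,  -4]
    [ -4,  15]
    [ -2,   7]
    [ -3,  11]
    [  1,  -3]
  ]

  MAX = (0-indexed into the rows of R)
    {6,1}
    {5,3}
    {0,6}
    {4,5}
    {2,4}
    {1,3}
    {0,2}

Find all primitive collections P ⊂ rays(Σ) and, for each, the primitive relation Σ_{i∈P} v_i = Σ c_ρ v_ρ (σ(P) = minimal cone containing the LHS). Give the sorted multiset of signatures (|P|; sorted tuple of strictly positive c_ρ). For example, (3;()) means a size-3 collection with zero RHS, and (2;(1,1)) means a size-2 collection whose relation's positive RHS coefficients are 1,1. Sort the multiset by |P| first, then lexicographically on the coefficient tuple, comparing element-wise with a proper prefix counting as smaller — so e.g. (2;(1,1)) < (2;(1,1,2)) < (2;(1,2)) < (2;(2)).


|primitive collections| = 14. Relations:

  P={0,4}:  v_{0} + v_{4} = 0  so sig = (2;())
  P={1,2}:  v_{1} + v_{2} = 0  so sig = (2;())
  P={0,1}:  v_{0} + v_{1} = v_{6}  so sig = (2;(1))
  P={0,5}:  v_{0} + v_{5} = v_{1}  so sig = (2;(1))
  P={1,4}:  v_{1} + v_{4} = v_{5}  so sig = (2;(1))
  P={1,5}:  v_{1} + v_{5} = v_{3}  so sig = (2;(1))
  P={2,3}:  v_{2} + v_{3} = v_{5}  so sig = (2;(1))
  P={2,5}:  v_{2} + v_{5} = v_{4}  so sig = (2;(1))
  P={2,6}:  v_{2} + v_{6} = v_{0}  so sig = (2;(1))
  P={4,6}:  v_{4} + v_{6} = v_{1}  so sig = (2;(1))
  P={0,3}:  v_{0} + v_{3} = 2·v_{1}  so sig = (2;(2))
  P={3,4}:  v_{3} + v_{4} = 2·v_{5}  so sig = (2;(2))
  P={5,6}:  v_{5} + v_{6} = 2·v_{1}  so sig = (2;(2))
  P={3,6}:  v_{3} + v_{6} = 3·v_{1}  so sig = (2;(3))

Hence PRS(X_Σ) =
    (2;())
    (2;())
    (2;(1))
    (2;(1))
    (2;(1))
    (2;(1))
    (2;(1))
    (2;(1))
    (2;(1))
    (2;(1))
    (2;(2))
    (2;(2))
    (2;(2))
    (2;(3))


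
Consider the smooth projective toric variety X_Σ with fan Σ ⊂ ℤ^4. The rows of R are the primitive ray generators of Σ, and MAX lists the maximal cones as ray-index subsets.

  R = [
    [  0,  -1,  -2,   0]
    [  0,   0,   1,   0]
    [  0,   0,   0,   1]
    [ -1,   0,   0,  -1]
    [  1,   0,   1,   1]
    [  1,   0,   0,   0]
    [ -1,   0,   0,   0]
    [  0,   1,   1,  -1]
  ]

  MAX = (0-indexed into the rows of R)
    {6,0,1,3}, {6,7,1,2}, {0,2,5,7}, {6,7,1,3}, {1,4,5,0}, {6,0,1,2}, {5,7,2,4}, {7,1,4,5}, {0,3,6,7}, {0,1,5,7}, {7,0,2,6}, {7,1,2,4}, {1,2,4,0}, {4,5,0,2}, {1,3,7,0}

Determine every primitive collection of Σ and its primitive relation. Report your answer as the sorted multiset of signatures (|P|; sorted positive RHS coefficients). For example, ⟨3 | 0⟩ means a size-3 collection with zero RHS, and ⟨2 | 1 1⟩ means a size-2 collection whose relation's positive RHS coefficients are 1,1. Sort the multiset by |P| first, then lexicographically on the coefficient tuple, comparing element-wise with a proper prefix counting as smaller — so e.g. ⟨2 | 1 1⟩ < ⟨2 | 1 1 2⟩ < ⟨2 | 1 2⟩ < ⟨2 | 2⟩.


9 collections generate NE(X_Σ); each relation:

  P = {5,6}:  v_{5} + v_{6} = 0  →  sig = ⟨2 | 0⟩
  P = {2,3}:  v_{2} + v_{3} = v_{6}  →  sig = ⟨2 | 1⟩
  P = {3,4}:  v_{3} + v_{4} = v_{1}  →  sig = ⟨2 | 1⟩
  P = {4,6}:  v_{4} + v_{6} = v_{1} + v_{2}  →  sig = ⟨2 | 1 1⟩
  P = {3,5}:  v_{3} + v_{5} = v_{0} + v_{1} + v_{7}  →  sig = ⟨2 | 1 1 1⟩
  P = {0,4,7}:  v_{0} + v_{4} + v_{7} = v_{5}  →  sig = ⟨3 | 1⟩
  P = {1,2,5}:  v_{1} + v_{2} + v_{5} = v_{4}  →  sig = ⟨3 | 1⟩
  P = {0,1,2,7}:  v_{0} + v_{1} + v_{2} + v_{7} = 0  →  sig = ⟨4 | 0⟩
  P = {0,1,6,7}:  v_{0} + v_{1} + v_{6} + v_{7} = v_{3}  →  sig = ⟨4 | 1⟩

Signatures (|P|; sorted positive RHS coefficients), sorted:
    ⟨2 | 0⟩
    ⟨2 | 1⟩
    ⟨2 | 1⟩
    ⟨2 | 1 1⟩
    ⟨2 | 1 1 1⟩
    ⟨3 | 1⟩
    ⟨3 | 1⟩
    ⟨4 | 0⟩
    ⟨4 | 1⟩


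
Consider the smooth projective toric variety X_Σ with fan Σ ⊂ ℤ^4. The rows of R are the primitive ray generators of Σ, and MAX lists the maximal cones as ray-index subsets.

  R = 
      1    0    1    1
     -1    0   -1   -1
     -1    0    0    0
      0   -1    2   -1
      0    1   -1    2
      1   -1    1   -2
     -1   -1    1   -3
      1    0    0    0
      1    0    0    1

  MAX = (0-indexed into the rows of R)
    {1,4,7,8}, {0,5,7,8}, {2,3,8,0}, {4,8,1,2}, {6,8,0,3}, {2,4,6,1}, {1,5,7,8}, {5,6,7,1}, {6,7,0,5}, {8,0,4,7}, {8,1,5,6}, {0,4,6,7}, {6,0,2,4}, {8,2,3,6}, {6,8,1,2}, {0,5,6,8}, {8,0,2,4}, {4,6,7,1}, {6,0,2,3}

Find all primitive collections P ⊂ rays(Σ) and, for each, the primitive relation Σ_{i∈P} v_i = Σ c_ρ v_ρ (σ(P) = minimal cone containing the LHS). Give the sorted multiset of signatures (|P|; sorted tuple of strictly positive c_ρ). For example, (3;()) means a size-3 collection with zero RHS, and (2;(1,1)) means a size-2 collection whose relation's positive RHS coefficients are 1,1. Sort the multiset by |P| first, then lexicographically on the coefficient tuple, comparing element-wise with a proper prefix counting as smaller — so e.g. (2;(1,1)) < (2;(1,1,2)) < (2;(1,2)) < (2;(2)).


|primitive collections| = 11. Relations:

  • {0,1}:  v_{0} + v_{1} = 0  ⟹  sig = (2;())
  • {2,7}:  v_{2} + v_{7} = 0  ⟹  sig = (2;())
  • {4,5}:  v_{4} + v_{5} = v_{7}  ⟹  sig = (2;(1))
  • {2,5}:  v_{2} + v_{5} = v_{6} + v_{8}  ⟹  sig = (2;(1,1))
  • {3,4}:  v_{3} + v_{4} = v_{0} + v_{2}  ⟹  sig = (2;(1,1))
  • {1,3}:  v_{1} + v_{3} = v_{2} + v_{6} + v_{8}  ⟹  sig = (2;(1,1,1))
  • {3,7}:  v_{3} + v_{7} = v_{0} + v_{6} + v_{8}  ⟹  sig = (2;(1,1,1))
  • {3,5}:  v_{3} + v_{5} = v_{0} + 2·v_{6} + 2·v_{8}  ⟹  sig = (2;(1,2,2))
  • {4,6,8}:  v_{4} + v_{6} + v_{8} = 0  ⟹  sig = (3;())
  • {6,7,8}:  v_{6} + v_{7} + v_{8} = v_{5}  ⟹  sig = (3;(1))
  • {0,2,6,8}:  v_{0} + v_{2} + v_{6} + v_{8} = v_{3}  ⟹  sig = (4;(1))

Hence PRS(X_Σ) =
{ (2;()) ×2,  (2;(1)),  (2;(1,1)) ×2,  (2;(1,1,1)) ×2,  (2;(1,2,2)),  (3;()),  (3;(1)),  (4;(1)) }


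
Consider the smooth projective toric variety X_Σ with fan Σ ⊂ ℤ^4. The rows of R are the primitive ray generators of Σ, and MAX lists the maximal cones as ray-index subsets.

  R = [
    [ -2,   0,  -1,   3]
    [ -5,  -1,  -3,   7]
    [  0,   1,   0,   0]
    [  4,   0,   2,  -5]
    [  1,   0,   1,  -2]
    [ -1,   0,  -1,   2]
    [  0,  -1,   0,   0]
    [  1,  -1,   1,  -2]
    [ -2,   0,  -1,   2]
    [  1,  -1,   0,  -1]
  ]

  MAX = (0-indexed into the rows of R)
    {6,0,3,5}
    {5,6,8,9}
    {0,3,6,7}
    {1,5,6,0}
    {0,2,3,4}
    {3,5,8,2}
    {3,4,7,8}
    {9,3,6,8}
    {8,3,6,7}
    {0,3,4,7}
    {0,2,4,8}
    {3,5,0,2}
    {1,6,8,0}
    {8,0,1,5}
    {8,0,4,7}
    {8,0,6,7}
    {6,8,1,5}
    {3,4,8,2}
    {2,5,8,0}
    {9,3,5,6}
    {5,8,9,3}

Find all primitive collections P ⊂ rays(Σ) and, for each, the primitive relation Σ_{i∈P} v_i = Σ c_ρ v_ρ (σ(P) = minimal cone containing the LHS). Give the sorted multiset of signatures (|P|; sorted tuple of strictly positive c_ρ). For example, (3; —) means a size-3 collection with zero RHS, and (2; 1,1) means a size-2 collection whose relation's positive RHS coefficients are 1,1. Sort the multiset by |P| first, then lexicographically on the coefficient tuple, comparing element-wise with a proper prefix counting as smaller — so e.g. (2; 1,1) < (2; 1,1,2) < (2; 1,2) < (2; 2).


17 minimal non-faces of Δ(Σ) (on 10 rays):

  P={2,6}:  v_{2} + v_{6} = 0  so sig = (2; —)
  P={4,5}:  v_{4} + v_{5} = 0  so sig = (2; —)
  P={2,7}:  v_{2} + v_{7} = v_{4}  so sig = (2; 1)
  P={4,6}:  v_{4} + v_{6} = v_{7}  so sig = (2; 1)
  P={5,7}:  v_{5} + v_{7} = v_{6}  so sig = (2; 1)
  P={0,9}:  v_{0} + v_{9} = v_{5} + v_{6}  so sig = (2; 1,1)
  P={1,3}:  v_{1} + v_{3} = v_{5} + v_{6}  so sig = (2; 1,1)
  P={1,2}:  v_{1} + v_{2} = v_{0} + v_{5} + v_{8}  so sig = (2; 1,1,1)
  P={1,4}:  v_{1} + v_{4} = v_{0} + v_{6} + v_{8}  so sig = (2; 1,1,1)
  P={2,9}:  v_{2} + v_{9} = v_{3} + v_{5} + v_{8}  so sig = (2; 1,1,1)
  P={4,9}:  v_{4} + v_{9} = v_{3} + v_{6} + v_{8}  so sig = (2; 1,1,1)
  P={1,7}:  v_{1} + v_{7} = v_{0} + 2·v_{6} + v_{8}  so sig = (2; 1,1,2)
  P={7,9}:  v_{7} + v_{9} = v_{3} + 2·v_{6} + v_{8}  so sig = (2; 1,1,2)
  P={1,9}:  v_{1} + v_{9} = 2·v_{5} + 2·v_{6} + v_{8}  so sig = (2; 1,2,2)
  P={0,3,8}:  v_{0} + v_{3} + v_{8} = 0  so sig = (3; —)
  P={0,5,6,8}:  v_{0} + v_{5} + v_{6} + v_{8} = v_{1}  so sig = (4; 1)
  P={3,5,6,8}:  v_{3} + v_{5} + v_{6} + v_{8} = v_{9}  so sig = (4; 1)

so the primitive-relation signature multiset is
    |P|=2: 14 collections, coeffs (), (), (1), (1), (1), (1,1), (1,1), (1,1,1), (1,1,1), (1,1,1), (1,1,1), (1,1,2), (1,1,2), (1,2,2)
    |P|=3: 1 collection, coeffs ()
    |P|=4: 2 collections, coeffs (1), (1)


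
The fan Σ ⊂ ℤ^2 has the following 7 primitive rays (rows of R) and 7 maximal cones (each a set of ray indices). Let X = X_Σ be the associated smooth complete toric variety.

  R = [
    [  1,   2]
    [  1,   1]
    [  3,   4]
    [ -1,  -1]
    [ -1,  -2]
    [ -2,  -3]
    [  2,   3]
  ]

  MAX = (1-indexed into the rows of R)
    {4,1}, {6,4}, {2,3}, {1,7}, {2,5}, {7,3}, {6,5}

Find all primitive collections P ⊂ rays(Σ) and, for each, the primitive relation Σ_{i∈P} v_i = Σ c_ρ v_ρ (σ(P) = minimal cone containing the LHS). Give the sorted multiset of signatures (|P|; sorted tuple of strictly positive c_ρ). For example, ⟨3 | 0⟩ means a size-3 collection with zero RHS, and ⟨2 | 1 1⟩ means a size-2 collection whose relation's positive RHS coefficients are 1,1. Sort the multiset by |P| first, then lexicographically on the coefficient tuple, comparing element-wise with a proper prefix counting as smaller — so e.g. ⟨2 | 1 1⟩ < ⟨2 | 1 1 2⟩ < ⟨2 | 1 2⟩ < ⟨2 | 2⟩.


Minimal non-faces — 14 found among 7 rays, 7 max cones:

  P={1,5}:  v_{1} + v_{5} = 0 ; sig = ⟨2 | 0⟩
  P={2,4}:  v_{2} + v_{4} = 0 ; sig = ⟨2 | 0⟩
  P={6,7}:  v_{6} + v_{7} = 0 ; sig = ⟨2 | 0⟩
  P={1,2}:  v_{1} + v_{2} = v_{7} ; sig = ⟨2 | 1⟩
  P={1,6}:  v_{1} + v_{6} = v_{4} ; sig = ⟨2 | 1⟩
  P={2,6}:  v_{2} + v_{6} = v_{5} ; sig = ⟨2 | 1⟩
  P={2,7}:  v_{2} + v_{7} = v_{3} ; sig = ⟨2 | 1⟩
  P={3,4}:  v_{3} + v_{4} = v_{7} ; sig = ⟨2 | 1⟩
  P={3,6}:  v_{3} + v_{6} = v_{2} ; sig = ⟨2 | 1⟩
  P={4,5}:  v_{4} + v_{5} = v_{6} ; sig = ⟨2 | 1⟩
  P={4,7}:  v_{4} + v_{7} = v_{1} ; sig = ⟨2 | 1⟩
  P={5,7}:  v_{5} + v_{7} = v_{2} ; sig = ⟨2 | 1⟩
  P={1,3}:  v_{1} + v_{3} = 2·v_{7} ; sig = ⟨2 | 2⟩
  P={3,5}:  v_{3} + v_{5} = 2·v_{2} ; sig = ⟨2 | 2⟩

Signatures (|P|; sorted positive RHS coefficients), sorted:
{ ⟨2 | 0⟩ ×3,  ⟨2 | 1⟩ ×9,  ⟨2 | 2⟩ ×2 }


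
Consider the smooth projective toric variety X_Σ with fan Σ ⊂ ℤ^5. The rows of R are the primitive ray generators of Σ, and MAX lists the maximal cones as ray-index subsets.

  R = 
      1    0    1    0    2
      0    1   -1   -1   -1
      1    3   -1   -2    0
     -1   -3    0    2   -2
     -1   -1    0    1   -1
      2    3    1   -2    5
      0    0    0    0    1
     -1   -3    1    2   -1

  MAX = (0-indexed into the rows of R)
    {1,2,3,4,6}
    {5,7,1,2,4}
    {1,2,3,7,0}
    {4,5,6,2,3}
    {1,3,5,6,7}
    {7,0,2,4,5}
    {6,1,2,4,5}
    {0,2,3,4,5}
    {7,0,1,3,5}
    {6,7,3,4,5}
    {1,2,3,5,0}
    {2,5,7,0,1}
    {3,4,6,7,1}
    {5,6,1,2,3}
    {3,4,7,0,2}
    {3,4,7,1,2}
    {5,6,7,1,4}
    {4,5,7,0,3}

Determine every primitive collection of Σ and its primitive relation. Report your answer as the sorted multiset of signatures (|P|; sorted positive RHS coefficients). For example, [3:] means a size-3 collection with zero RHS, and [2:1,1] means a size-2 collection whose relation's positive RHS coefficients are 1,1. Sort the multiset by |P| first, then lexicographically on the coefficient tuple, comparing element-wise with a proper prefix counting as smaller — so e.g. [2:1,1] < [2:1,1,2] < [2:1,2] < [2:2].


Δ(Σ) — 8 vertices, 5 min non-faces:

  • {0,6}:  v_{0} + v_{6} = v_{3} + v_{5}  ⟹  sig = [2:1,1]
  • {0,1,4}:  v_{0} + v_{1} + v_{4} = 0  ⟹  sig = [3:]
  • {2,6,7}:  v_{2} + v_{6} + v_{7} = 0  ⟹  sig = [3:]
  • {1,3,4,5}:  v_{1} + v_{3} + v_{4} + v_{5} = v_{6}  ⟹  sig = [4:1]
  • {2,3,5,7}:  v_{2} + v_{3} + v_{5} + v_{7} = v_{0}  ⟹  sig = [4:1]

Signatures (|P|; sorted positive RHS coefficients), sorted:
[[2:1,1], [3:], [3:], [4:1], [4:1]]


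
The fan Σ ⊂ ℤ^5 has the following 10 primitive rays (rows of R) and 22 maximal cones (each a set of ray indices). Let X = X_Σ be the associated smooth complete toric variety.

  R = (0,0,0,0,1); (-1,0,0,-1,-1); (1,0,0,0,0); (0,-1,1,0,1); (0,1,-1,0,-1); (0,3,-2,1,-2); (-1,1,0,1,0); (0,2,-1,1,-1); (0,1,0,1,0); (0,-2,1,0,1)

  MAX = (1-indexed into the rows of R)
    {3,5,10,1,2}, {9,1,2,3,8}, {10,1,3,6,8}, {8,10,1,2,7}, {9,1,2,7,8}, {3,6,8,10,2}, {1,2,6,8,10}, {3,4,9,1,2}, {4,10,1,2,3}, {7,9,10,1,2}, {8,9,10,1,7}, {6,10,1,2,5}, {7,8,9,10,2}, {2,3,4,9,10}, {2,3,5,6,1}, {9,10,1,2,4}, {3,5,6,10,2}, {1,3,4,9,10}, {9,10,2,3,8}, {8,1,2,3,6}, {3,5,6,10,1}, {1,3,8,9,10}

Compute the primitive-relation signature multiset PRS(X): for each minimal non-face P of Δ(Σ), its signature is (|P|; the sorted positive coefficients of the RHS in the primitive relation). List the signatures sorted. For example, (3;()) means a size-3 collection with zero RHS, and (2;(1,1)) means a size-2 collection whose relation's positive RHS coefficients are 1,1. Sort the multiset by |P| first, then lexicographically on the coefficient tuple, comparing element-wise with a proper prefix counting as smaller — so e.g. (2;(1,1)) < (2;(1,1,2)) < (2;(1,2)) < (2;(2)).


14 collections generate NE(X_Σ); each relation:

  P={4,5}:  v_{4} + v_{5} = 0  so sig = (2;())
  P={3,7}:  v_{3} + v_{7} = v_{9}  so sig = (2;(1))
  P={4,6}:  v_{4} + v_{6} = v_{8}  so sig = (2;(1))
  P={4,8}:  v_{4} + v_{8} = v_{9}  so sig = (2;(1))
  P={5,8}:  v_{5} + v_{8} = v_{6}  so sig = (2;(1))
  P={5,9}:  v_{5} + v_{9} = v_{8}  so sig = (2;(1))
  P={4,7}:  v_{4} + v_{7} = v_{1} + v_{2} + 2·v_{9} + v_{10}  so sig = (2;(1,1,1,2))
  P={5,7}:  v_{5} + v_{7} = v_{1} + v_{2} + 2·v_{8} + v_{10}  so sig = (2;(1,1,1,2))
  P={6,7}:  v_{6} + v_{7} = v_{1} + v_{2} + 3·v_{8} + v_{10}  so sig = (2;(1,1,1,3))
  P={6,9}:  v_{6} + v_{9} = 2·v_{8}  so sig = (2;(2))
  P={1,2,3,8,10}:  v_{1} + v_{2} + v_{3} + v_{8} + v_{10} = 0  so sig = (5;())
  P={1,2,3,6,10}:  v_{1} + v_{2} + v_{3} + v_{6} + v_{10} = v_{5}  so sig = (5;(1))
  P={1,2,3,9,10}:  v_{1} + v_{2} + v_{3} + v_{9} + v_{10} = v_{4}  so sig = (5;(1))
  P={1,2,8,9,10}:  v_{1} + v_{2} + v_{8} + v_{9} + v_{10} = v_{7}  so sig = (5;(1))

Signatures (|P|; sorted positive RHS coefficients), sorted:
[(2;()), (2;(1)), (2;(1)), (2;(1)), (2;(1)), (2;(1)), (2;(1,1,1,2)), (2;(1,1,1,2)), (2;(1,1,1,3)), (2;(2)), (5;()), (5;(1)), (5;(1)), (5;(1))]


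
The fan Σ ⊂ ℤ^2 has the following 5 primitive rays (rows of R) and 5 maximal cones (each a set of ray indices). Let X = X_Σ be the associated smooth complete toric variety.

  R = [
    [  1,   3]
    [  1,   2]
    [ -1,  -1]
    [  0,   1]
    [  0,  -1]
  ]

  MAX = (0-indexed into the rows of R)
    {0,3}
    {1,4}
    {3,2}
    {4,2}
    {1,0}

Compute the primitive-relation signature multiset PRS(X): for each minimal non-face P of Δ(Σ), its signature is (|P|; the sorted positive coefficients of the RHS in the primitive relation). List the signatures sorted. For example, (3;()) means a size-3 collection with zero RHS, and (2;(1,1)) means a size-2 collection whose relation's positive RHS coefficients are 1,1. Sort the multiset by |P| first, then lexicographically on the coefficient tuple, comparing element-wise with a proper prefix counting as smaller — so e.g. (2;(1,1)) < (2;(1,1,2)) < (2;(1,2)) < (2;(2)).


5 minimal non-faces of Δ(Σ) (on 5 rays):

  P = {3,4}:  v_{3} + v_{4} = 0  so sig = (2;())
  P = {0,4}:  v_{0} + v_{4} = v_{1}  so sig = (2;(1))
  P = {1,2}:  v_{1} + v_{2} = v_{3}  so sig = (2;(1))
  P = {1,3}:  v_{1} + v_{3} = v_{0}  so sig = (2;(1))
  P = {0,2}:  v_{0} + v_{2} = 2·v_{3}  so sig = (2;(2))

so the primitive-relation signature multiset is
    (2;())
    (2;(1))
    (2;(1))
    (2;(1))
    (2;(2))


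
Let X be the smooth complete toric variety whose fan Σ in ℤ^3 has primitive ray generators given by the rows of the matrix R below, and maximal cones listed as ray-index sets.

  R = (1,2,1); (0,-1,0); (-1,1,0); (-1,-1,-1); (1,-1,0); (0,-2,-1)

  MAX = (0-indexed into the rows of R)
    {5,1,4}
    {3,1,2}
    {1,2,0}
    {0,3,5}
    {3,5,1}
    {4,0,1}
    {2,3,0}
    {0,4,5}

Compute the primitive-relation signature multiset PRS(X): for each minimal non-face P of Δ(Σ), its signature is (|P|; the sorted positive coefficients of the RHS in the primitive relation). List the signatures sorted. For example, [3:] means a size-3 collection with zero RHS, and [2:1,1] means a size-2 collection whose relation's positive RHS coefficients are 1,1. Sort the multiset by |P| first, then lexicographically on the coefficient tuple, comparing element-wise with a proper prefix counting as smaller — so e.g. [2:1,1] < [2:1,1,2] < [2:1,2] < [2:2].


5 minimal non-faces of Δ(Σ) (on 6 rays):

  P={2,4}:  v_{2} + v_{4} = 0  ⇒ sig = [2:]
  P={2,5}:  v_{2} + v_{5} = v_{3}  ⇒ sig = [2:1]
  P={3,4}:  v_{3} + v_{4} = v_{5}  ⇒ sig = [2:1]
  P={0,1,3}:  v_{0} + v_{1} + v_{3} = 0  ⇒ sig = [3:]
  P={0,1,5}:  v_{0} + v_{1} + v_{5} = v_{4}  ⇒ sig = [3:1]

Hence PRS(X_Σ) =
{ [2:],  [2:1] ×2,  [3:],  [3:1] }


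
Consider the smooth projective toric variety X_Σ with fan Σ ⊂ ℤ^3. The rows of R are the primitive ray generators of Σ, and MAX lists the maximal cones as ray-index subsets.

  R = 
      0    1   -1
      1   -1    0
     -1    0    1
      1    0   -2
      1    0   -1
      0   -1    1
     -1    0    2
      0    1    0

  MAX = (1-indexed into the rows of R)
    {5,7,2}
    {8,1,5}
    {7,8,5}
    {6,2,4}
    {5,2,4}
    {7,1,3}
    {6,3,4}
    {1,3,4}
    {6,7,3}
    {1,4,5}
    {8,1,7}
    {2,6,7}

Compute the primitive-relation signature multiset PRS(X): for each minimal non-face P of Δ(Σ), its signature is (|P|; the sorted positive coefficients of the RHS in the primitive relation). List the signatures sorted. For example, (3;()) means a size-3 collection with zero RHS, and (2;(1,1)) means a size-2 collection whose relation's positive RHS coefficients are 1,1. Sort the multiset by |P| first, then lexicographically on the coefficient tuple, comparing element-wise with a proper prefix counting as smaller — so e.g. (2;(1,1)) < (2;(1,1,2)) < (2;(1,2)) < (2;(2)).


11 minimal non-faces of Δ(Σ) (on 8 rays):

  P = {1,6}:  v_{1} + v_{6} = 0 ; sig = (2;())
  P = {3,5}:  v_{3} + v_{5} = 0 ; sig = (2;())
  P = {4,7}:  v_{4} + v_{7} = 0 ; sig = (2;())
  P = {1,2}:  v_{1} + v_{2} = v_{5} ; sig = (2;(1))
  P = {2,3}:  v_{2} + v_{3} = v_{6} ; sig = (2;(1))
  P = {5,6}:  v_{5} + v_{6} = v_{2} ; sig = (2;(1))
  P = {3,8}:  v_{3} + v_{8} = v_{1} + v_{7} ; sig = (2;(1,1))
  P = {4,8}:  v_{4} + v_{8} = v_{1} + v_{5} ; sig = (2;(1,1))
  P = {6,8}:  v_{6} + v_{8} = v_{5} + v_{7} ; sig = (2;(1,1))
  P = {2,8}:  v_{2} + v_{8} = 2·v_{5} + v_{7} ; sig = (2;(1,2))
  P = {1,5,7}:  v_{1} + v_{5} + v_{7} = v_{8} ; sig = (3;(1))

Hence PRS(X_Σ) =
[(2;()), (2;()), (2;()), (2;(1)), (2;(1)), (2;(1)), (2;(1,1)), (2;(1,1)), (2;(1,1)), (2;(1,2)), (3;(1))]


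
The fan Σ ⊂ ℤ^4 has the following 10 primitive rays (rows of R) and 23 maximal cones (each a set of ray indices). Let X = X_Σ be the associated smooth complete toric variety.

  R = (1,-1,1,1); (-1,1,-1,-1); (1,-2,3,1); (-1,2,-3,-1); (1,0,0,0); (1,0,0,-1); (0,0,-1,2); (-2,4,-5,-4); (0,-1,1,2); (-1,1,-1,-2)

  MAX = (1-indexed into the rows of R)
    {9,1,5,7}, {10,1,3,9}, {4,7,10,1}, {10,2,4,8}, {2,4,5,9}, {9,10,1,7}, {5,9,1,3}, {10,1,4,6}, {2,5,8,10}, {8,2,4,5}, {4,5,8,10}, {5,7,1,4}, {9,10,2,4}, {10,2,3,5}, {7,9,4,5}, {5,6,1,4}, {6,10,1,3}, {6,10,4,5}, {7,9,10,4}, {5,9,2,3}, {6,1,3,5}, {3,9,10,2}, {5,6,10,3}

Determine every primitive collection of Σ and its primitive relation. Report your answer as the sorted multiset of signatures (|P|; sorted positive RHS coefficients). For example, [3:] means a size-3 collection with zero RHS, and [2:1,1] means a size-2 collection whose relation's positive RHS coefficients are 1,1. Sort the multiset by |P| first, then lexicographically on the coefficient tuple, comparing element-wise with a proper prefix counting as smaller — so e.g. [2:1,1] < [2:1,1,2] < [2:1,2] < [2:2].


The 17 primitive collections of Σ (r=10, n=4):

  P={1,2}:  v_{1} + v_{2} = 0  →  sig = [2:]
  P={3,4}:  v_{3} + v_{4} = 0  →  sig = [2:]
  P={6,9}:  v_{6} + v_{9} = v_{1}  →  sig = [2:1]
  P={2,6}:  v_{2} + v_{6} = v_{5} + v_{10}  →  sig = [2:1,1]
  P={2,7}:  v_{2} + v_{7} = v_{4} + v_{9}  →  sig = [2:1,1]
  P={3,7}:  v_{3} + v_{7} = v_{1} + v_{9}  →  sig = [2:1,1]
  P={8,9}:  v_{8} + v_{9} = v_{2} + v_{4}  →  sig = [2:1,1]
  P={1,8}:  v_{1} + v_{8} = v_{4} + v_{5} + v_{10}  →  sig = [2:1,1,1]
  P={3,8}:  v_{3} + v_{8} = v_{2} + v_{5} + v_{10}  →  sig = [2:1,1,1]
  P={6,7}:  v_{6} + v_{7} = 2·v_{1} + v_{4}  →  sig = [2:1,2]
  P={6,8}:  v_{6} + v_{8} = v_{4} + 2·v_{5} + 2·v_{10}  →  sig = [2:1,2,2]
  P={7,8}:  v_{7} + v_{8} = 2·v_{4}  →  sig = [2:2]
  P={5,9,10}:  v_{5} + v_{9} + v_{10} = 0  →  sig = [3:]
  P={1,4,9}:  v_{1} + v_{4} + v_{9} = v_{7}  →  sig = [3:1]
  P={1,5,10}:  v_{1} + v_{5} + v_{10} = v_{6}  →  sig = [3:1]
  P={5,7,10}:  v_{5} + v_{7} + v_{10} = v_{1} + v_{4}  →  sig = [3:1,1]
  P={2,4,5,10}:  v_{2} + v_{4} + v_{5} + v_{10} = v_{8}  →  sig = [4:1]

Hence PRS(X_Σ) =
    [2:]
    [2:]
    [2:1]
    [2:1,1]
    [2:1,1]
    [2:1,1]
    [2:1,1]
    [2:1,1,1]
    [2:1,1,1]
    [2:1,2]
    [2:1,2,2]
    [2:2]
    [3:]
    [3:1]
    [3:1]
    [3:1,1]
    [4:1]


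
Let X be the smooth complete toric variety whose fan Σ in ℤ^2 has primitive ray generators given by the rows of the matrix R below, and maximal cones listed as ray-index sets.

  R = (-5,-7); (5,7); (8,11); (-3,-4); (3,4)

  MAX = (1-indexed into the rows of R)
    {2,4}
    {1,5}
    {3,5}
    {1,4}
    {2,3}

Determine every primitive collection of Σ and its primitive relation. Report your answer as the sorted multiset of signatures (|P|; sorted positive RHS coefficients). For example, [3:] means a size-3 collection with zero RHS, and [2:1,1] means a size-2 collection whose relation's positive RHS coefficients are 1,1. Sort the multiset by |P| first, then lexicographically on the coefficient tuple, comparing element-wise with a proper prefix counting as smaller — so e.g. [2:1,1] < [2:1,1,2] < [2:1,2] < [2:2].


The 5 primitive collections of Σ (r=5, n=2):

  P={1,2}:  v_{1} + v_{2} = 0  ⇒ sig = [2:]
  P={4,5}:  v_{4} + v_{5} = 0  ⇒ sig = [2:]
  P={1,3}:  v_{1} + v_{3} = v_{5}  ⇒ sig = [2:1]
  P={2,5}:  v_{2} + v_{5} = v_{3}  ⇒ sig = [2:1]
  P={3,4}:  v_{3} + v_{4} = v_{2}  ⇒ sig = [2:1]

so the primitive-relation signature multiset is
    |P|=2: 5 collections, coeffs (), (), (1), (1), (1)


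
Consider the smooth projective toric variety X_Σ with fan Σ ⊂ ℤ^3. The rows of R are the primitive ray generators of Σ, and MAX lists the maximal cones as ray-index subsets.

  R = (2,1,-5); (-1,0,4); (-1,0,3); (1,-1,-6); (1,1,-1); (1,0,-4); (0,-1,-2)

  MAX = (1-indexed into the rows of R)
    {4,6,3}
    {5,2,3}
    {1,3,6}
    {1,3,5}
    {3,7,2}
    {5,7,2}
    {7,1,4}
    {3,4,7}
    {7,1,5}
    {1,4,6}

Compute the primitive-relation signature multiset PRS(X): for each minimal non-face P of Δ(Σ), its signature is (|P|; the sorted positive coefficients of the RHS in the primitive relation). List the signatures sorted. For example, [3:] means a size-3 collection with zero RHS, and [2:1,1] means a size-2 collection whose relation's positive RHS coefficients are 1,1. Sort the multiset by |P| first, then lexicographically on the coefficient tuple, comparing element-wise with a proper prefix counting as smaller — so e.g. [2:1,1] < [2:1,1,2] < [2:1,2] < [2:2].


Δ(Σ) — 7 vertices, 9 min non-faces:

  P = {2,6}:  v_{2} + v_{6} = 0  ⟹  sig = [2:]
  P = {1,2}:  v_{1} + v_{2} = v_{5}  ⟹  sig = [2:1]
  P = {2,4}:  v_{2} + v_{4} = v_{7}  ⟹  sig = [2:1]
  P = {5,6}:  v_{5} + v_{6} = v_{1}  ⟹  sig = [2:1]
  P = {6,7}:  v_{6} + v_{7} = v_{4}  ⟹  sig = [2:1]
  P = {4,5}:  v_{4} + v_{5} = v_{1} + v_{7}  ⟹  sig = [2:1,1]
  P = {3,5,7}:  v_{3} + v_{5} + v_{7} = 0  ⟹  sig = [3:]
  P = {1,3,7}:  v_{1} + v_{3} + v_{7} = v_{6}  ⟹  sig = [3:1]
  P = {1,3,4}:  v_{1} + v_{3} + v_{4} = 2·v_{6}  ⟹  sig = [3:2]

Sorted signature multiset PRS(X):
{ [2:],  [2:1] ×4,  [2:1,1],  [3:],  [3:1],  [3:2] }


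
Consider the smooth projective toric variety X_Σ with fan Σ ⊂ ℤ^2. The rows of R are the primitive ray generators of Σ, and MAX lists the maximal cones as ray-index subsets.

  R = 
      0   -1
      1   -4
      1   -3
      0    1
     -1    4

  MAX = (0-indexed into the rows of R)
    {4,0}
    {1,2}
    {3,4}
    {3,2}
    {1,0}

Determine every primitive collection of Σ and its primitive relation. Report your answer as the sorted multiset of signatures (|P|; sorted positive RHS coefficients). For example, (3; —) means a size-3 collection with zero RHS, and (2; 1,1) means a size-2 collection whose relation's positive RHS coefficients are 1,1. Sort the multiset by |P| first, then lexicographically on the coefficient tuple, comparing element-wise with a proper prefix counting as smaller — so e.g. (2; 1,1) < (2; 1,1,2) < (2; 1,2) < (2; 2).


|primitive collections| = 5. Relations:

  P={0,3}:  v_{0} + v_{3} = 0  so sig = (2; —)
  P={1,4}:  v_{1} + v_{4} = 0  so sig = (2; —)
  P={0,2}:  v_{0} + v_{2} = v_{1}  so sig = (2; 1)
  P={1,3}:  v_{1} + v_{3} = v_{2}  so sig = (2; 1)
  P={2,4}:  v_{2} + v_{4} = v_{3}  so sig = (2; 1)

so the primitive-relation signature multiset is
    (2; —)
    (2; —)
    (2; 1)
    (2; 1)
    (2; 1)


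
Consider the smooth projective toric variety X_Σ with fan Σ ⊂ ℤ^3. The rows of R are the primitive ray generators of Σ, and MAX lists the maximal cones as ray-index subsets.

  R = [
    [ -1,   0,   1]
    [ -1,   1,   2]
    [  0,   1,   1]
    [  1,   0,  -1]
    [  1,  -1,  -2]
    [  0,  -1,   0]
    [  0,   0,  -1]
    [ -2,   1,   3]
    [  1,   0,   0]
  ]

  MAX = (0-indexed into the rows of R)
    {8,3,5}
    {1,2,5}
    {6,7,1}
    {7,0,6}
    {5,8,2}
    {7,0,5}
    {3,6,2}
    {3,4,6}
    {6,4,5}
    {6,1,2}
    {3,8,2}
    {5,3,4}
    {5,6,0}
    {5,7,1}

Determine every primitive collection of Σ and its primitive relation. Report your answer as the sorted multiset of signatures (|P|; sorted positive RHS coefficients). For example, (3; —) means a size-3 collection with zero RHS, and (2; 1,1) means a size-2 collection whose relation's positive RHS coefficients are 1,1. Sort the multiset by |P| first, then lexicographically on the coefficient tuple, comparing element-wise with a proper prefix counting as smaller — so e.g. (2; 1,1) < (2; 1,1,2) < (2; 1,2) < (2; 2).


Δ(Σ) — 9 vertices, 20 min non-faces:

  P = {0,3}:  v_{0} + v_{3} = 0  so sig = (2; —)
  P = {1,4}:  v_{1} + v_{4} = 0  so sig = (2; —)
  P = {0,1}:  v_{0} + v_{1} = v_{7}  so sig = (2; 1)
  P = {0,2}:  v_{0} + v_{2} = v_{1}  so sig = (2; 1)
  P = {1,3}:  v_{1} + v_{3} = v_{2}  so sig = (2; 1)
  P = {2,4}:  v_{2} + v_{4} = v_{3}  so sig = (2; 1)
  P = {3,7}:  v_{3} + v_{7} = v_{1}  so sig = (2; 1)
  P = {4,7}:  v_{4} + v_{7} = v_{0}  so sig = (2; 1)
  P = {6,8}:  v_{6} + v_{8} = v_{3}  so sig = (2; 1)
  P = {0,4}:  v_{0} + v_{4} = v_{5} + v_{6}  so sig = (2; 1,1)
  P = {0,8}:  v_{0} + v_{8} = v_{2} + v_{5}  so sig = (2; 1,1)
  P = {7,8}:  v_{7} + v_{8} = v_{1} + v_{2} + v_{5}  so sig = (2; 1,1,1)
  P = {1,8}:  v_{1} + v_{8} = 2·v_{2} + v_{5}  so sig = (2; 1,2)
  P = {4,8}:  v_{4} + v_{8} = 2·v_{3} + v_{5}  so sig = (2; 1,2)
  P = {2,7}:  v_{2} + v_{7} = 2·v_{1}  so sig = (2; 2)
  P = {2,5,6}:  v_{2} + v_{5} + v_{6} = 0  so sig = (3; —)
  P = {1,5,6}:  v_{1} + v_{5} + v_{6} = v_{0}  so sig = (3; 1)
  P = {2,3,5}:  v_{2} + v_{3} + v_{5} = v_{8}  so sig = (3; 1)
  P = {3,5,6}:  v_{3} + v_{5} + v_{6} = v_{4}  so sig = (3; 1)
  P = {5,6,7}:  v_{5} + v_{6} + v_{7} = 2·v_{0}  so sig = (3; 2)

so the primitive-relation signature multiset is
    (2; —)
    (2; —)
    (2; 1)
    (2; 1)
    (2; 1)
    (2; 1)
    (2; 1)
    (2; 1)
    (2; 1)
    (2; 1,1)
    (2; 1,1)
    (2; 1,1,1)
    (2; 1,2)
    (2; 1,2)
    (2; 2)
    (3; —)
    (3; 1)
    (3; 1)
    (3; 1)
    (3; 2)
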